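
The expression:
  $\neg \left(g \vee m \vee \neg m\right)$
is never true.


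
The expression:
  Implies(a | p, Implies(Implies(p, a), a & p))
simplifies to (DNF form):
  p | ~a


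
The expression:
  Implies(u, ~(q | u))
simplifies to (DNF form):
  ~u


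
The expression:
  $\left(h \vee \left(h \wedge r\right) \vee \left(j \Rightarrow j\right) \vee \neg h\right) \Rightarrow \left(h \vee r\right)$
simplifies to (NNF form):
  $h \vee r$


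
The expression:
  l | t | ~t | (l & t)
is always true.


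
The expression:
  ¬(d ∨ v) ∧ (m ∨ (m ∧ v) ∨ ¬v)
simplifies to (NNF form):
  ¬d ∧ ¬v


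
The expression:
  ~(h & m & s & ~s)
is always true.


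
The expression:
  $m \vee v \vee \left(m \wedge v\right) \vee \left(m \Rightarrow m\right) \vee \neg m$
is always true.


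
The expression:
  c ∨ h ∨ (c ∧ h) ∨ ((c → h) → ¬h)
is always true.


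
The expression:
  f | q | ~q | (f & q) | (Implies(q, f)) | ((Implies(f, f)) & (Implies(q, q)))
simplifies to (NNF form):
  True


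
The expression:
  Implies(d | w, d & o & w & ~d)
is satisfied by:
  {d: False, w: False}


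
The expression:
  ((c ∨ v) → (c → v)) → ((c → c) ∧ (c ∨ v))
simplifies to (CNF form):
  c ∨ v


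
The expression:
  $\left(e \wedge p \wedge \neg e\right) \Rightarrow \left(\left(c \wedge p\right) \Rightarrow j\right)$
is always true.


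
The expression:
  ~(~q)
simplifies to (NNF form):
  q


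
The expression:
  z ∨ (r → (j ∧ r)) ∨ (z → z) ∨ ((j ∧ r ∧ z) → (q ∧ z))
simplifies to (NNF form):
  True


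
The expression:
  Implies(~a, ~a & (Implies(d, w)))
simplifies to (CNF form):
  a | w | ~d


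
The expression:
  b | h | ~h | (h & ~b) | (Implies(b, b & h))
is always true.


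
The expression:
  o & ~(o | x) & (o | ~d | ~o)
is never true.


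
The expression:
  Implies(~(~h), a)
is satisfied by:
  {a: True, h: False}
  {h: False, a: False}
  {h: True, a: True}


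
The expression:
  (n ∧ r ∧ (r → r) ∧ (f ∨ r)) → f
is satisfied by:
  {f: True, n: False, r: False}
  {f: False, n: False, r: False}
  {r: True, f: True, n: False}
  {r: True, f: False, n: False}
  {n: True, f: True, r: False}
  {n: True, f: False, r: False}
  {n: True, r: True, f: True}


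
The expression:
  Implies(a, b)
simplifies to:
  b | ~a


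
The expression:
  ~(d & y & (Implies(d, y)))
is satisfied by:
  {d: False, y: False}
  {y: True, d: False}
  {d: True, y: False}


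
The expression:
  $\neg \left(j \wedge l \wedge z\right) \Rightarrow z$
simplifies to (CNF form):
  $z$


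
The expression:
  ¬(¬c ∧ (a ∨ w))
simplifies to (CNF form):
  (c ∨ ¬a) ∧ (c ∨ ¬w)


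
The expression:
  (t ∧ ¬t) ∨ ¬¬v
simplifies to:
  v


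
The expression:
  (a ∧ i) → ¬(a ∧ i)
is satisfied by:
  {a: False, i: False}
  {i: True, a: False}
  {a: True, i: False}


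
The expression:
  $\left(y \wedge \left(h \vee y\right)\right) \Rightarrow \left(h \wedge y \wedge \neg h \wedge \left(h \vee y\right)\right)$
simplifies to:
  $\neg y$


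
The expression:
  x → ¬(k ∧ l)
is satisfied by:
  {l: False, k: False, x: False}
  {x: True, l: False, k: False}
  {k: True, l: False, x: False}
  {x: True, k: True, l: False}
  {l: True, x: False, k: False}
  {x: True, l: True, k: False}
  {k: True, l: True, x: False}


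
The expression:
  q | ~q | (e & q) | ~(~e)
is always true.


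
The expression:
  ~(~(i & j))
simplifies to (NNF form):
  i & j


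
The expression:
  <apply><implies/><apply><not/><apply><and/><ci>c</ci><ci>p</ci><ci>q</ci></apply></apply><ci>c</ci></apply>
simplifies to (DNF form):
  <ci>c</ci>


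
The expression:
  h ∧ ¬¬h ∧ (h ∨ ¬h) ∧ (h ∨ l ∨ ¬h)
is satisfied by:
  {h: True}


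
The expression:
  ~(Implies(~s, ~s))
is never true.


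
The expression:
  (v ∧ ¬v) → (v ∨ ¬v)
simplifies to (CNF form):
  True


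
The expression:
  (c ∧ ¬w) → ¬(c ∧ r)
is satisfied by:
  {w: True, r: False, c: False}
  {r: False, c: False, w: False}
  {w: True, c: True, r: False}
  {c: True, r: False, w: False}
  {w: True, r: True, c: False}
  {r: True, w: False, c: False}
  {w: True, c: True, r: True}


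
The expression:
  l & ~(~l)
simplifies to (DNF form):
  l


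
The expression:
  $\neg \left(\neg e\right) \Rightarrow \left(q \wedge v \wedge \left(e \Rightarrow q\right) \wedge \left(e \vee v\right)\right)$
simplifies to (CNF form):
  $\left(q \vee \neg e\right) \wedge \left(v \vee \neg e\right)$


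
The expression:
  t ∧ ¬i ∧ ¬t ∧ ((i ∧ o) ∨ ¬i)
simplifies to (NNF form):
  False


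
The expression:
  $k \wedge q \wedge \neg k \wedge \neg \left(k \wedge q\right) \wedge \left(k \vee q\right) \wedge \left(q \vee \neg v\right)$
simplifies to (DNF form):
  $\text{False}$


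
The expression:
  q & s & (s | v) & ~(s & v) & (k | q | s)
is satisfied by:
  {s: True, q: True, v: False}


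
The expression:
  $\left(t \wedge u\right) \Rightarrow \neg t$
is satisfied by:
  {u: False, t: False}
  {t: True, u: False}
  {u: True, t: False}


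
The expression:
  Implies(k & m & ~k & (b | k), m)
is always true.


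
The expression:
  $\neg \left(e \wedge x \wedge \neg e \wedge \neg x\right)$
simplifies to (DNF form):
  $\text{True}$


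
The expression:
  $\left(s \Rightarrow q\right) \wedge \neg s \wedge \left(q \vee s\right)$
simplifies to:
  $q \wedge \neg s$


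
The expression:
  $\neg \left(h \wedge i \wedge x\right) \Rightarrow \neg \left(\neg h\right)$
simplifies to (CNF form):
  $h$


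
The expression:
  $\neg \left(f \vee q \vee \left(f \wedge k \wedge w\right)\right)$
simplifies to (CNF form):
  $\neg f \wedge \neg q$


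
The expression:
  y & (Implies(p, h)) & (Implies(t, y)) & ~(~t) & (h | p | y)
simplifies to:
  t & y & (h | ~p)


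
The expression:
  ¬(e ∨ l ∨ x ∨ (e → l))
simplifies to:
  False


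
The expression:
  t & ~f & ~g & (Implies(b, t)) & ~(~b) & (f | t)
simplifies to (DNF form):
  b & t & ~f & ~g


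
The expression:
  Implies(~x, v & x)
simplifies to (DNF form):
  x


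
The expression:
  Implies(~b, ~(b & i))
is always true.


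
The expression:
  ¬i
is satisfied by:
  {i: False}


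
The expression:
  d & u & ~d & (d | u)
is never true.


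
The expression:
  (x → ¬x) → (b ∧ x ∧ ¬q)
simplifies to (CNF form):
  x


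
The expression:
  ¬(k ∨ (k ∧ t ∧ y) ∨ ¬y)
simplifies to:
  y ∧ ¬k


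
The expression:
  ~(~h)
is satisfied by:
  {h: True}


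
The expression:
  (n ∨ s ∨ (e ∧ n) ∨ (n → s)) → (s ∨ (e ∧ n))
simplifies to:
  s ∨ (e ∧ n)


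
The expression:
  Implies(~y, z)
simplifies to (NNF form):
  y | z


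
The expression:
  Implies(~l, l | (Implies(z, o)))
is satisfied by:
  {o: True, l: True, z: False}
  {o: True, l: False, z: False}
  {l: True, o: False, z: False}
  {o: False, l: False, z: False}
  {z: True, o: True, l: True}
  {z: True, o: True, l: False}
  {z: True, l: True, o: False}


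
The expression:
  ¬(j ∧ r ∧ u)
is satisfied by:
  {u: False, r: False, j: False}
  {j: True, u: False, r: False}
  {r: True, u: False, j: False}
  {j: True, r: True, u: False}
  {u: True, j: False, r: False}
  {j: True, u: True, r: False}
  {r: True, u: True, j: False}


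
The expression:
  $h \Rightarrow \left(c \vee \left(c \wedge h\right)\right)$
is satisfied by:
  {c: True, h: False}
  {h: False, c: False}
  {h: True, c: True}


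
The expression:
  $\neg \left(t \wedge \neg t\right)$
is always true.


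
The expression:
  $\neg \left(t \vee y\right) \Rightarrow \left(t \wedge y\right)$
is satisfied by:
  {y: True, t: True}
  {y: True, t: False}
  {t: True, y: False}


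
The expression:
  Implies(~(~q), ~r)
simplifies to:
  ~q | ~r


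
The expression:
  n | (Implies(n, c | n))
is always true.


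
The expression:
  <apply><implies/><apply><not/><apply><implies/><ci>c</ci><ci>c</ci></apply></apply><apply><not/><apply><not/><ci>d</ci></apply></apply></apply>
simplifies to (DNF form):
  <true/>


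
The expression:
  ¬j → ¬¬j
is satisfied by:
  {j: True}


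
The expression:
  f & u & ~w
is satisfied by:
  {u: True, f: True, w: False}


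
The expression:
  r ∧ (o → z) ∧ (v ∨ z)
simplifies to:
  r ∧ (v ∨ z) ∧ (z ∨ ¬o)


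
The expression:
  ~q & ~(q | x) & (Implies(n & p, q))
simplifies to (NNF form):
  ~q & ~x & (~n | ~p)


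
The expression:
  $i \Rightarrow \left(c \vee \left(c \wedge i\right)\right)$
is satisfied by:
  {c: True, i: False}
  {i: False, c: False}
  {i: True, c: True}


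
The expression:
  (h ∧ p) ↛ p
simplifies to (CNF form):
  False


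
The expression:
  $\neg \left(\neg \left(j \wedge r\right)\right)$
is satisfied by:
  {r: True, j: True}


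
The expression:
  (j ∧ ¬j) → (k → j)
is always true.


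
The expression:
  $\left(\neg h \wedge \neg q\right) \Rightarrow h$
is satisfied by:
  {q: True, h: True}
  {q: True, h: False}
  {h: True, q: False}


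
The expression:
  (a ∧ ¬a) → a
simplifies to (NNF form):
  True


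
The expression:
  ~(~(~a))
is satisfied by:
  {a: False}


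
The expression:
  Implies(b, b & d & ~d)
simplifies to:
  ~b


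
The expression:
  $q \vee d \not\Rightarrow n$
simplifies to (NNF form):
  $q \vee \left(d \wedge \neg n\right)$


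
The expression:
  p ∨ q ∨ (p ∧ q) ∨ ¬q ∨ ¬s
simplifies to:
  True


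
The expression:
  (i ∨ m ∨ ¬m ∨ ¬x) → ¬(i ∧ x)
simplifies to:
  ¬i ∨ ¬x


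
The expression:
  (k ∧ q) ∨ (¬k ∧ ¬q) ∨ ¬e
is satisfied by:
  {e: False, q: False, k: False}
  {k: True, e: False, q: False}
  {q: True, e: False, k: False}
  {k: True, q: True, e: False}
  {e: True, k: False, q: False}
  {k: True, q: True, e: True}


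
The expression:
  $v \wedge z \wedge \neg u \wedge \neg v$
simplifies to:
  $\text{False}$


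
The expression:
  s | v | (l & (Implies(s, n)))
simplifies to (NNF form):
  l | s | v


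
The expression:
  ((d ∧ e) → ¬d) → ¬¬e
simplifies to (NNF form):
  e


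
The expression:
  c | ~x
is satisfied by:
  {c: True, x: False}
  {x: False, c: False}
  {x: True, c: True}


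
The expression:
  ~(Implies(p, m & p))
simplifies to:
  p & ~m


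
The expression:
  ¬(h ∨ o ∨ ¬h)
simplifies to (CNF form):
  False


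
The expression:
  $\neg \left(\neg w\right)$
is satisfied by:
  {w: True}


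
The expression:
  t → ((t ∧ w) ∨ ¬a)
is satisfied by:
  {w: True, t: False, a: False}
  {w: False, t: False, a: False}
  {a: True, w: True, t: False}
  {a: True, w: False, t: False}
  {t: True, w: True, a: False}
  {t: True, w: False, a: False}
  {t: True, a: True, w: True}


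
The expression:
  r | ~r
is always true.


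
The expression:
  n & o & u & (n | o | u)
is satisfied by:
  {u: True, o: True, n: True}


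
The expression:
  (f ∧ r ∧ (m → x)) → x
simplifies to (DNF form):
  m ∨ x ∨ ¬f ∨ ¬r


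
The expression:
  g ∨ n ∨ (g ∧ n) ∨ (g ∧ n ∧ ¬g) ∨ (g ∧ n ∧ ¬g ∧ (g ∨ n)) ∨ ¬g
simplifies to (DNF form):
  True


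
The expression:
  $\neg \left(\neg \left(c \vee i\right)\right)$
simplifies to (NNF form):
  $c \vee i$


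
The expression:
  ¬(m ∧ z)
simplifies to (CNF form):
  ¬m ∨ ¬z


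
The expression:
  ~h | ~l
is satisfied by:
  {l: False, h: False}
  {h: True, l: False}
  {l: True, h: False}


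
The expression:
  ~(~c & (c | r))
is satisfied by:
  {c: True, r: False}
  {r: False, c: False}
  {r: True, c: True}


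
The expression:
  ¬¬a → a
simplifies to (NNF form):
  True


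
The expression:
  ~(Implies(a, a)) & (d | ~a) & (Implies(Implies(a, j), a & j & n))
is never true.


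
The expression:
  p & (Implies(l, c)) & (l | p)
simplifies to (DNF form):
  (c & p) | (p & ~l)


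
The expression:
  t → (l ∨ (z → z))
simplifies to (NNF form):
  True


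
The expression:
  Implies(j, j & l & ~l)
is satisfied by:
  {j: False}


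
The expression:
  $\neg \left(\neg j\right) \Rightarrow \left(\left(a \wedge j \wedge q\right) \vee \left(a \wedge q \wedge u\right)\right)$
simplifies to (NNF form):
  $\left(a \wedge q\right) \vee \neg j$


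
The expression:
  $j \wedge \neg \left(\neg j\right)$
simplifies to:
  $j$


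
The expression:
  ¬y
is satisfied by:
  {y: False}


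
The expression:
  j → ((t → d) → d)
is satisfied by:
  {d: True, t: True, j: False}
  {d: True, t: False, j: False}
  {t: True, d: False, j: False}
  {d: False, t: False, j: False}
  {j: True, d: True, t: True}
  {j: True, d: True, t: False}
  {j: True, t: True, d: False}


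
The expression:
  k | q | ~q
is always true.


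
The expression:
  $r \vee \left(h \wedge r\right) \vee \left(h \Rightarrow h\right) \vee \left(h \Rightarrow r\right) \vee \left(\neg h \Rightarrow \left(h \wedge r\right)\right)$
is always true.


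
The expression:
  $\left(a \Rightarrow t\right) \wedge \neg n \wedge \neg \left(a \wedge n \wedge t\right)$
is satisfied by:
  {t: True, n: False, a: False}
  {n: False, a: False, t: False}
  {a: True, t: True, n: False}


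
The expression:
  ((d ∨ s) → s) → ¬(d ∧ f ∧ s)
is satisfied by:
  {s: False, d: False, f: False}
  {f: True, s: False, d: False}
  {d: True, s: False, f: False}
  {f: True, d: True, s: False}
  {s: True, f: False, d: False}
  {f: True, s: True, d: False}
  {d: True, s: True, f: False}


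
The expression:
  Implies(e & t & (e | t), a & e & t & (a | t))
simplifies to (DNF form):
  a | ~e | ~t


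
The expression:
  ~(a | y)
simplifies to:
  ~a & ~y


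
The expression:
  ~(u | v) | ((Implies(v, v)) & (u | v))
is always true.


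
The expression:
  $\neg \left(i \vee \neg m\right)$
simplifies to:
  $m \wedge \neg i$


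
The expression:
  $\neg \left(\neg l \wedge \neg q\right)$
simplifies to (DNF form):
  $l \vee q$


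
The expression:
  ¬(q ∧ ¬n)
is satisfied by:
  {n: True, q: False}
  {q: False, n: False}
  {q: True, n: True}


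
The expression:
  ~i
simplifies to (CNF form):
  ~i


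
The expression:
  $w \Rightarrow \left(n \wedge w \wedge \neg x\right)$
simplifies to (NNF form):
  $\left(n \wedge \neg x\right) \vee \neg w$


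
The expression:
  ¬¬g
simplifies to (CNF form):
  g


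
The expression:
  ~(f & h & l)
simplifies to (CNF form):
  ~f | ~h | ~l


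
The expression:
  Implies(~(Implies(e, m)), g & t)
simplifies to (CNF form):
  (g | m | ~e) & (m | t | ~e)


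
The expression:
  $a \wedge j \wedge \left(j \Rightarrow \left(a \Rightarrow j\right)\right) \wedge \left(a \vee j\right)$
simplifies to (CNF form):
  $a \wedge j$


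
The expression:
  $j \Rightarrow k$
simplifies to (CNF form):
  $k \vee \neg j$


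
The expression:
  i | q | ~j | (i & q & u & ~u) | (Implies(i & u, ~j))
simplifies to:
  True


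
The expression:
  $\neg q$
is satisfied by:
  {q: False}


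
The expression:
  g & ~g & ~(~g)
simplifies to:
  False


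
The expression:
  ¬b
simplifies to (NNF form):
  ¬b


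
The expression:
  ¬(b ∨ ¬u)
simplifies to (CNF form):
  u ∧ ¬b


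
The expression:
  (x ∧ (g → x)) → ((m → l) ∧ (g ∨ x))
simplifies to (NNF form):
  l ∨ ¬m ∨ ¬x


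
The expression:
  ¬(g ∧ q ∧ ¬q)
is always true.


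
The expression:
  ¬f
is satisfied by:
  {f: False}


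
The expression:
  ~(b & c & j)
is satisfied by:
  {c: False, b: False, j: False}
  {j: True, c: False, b: False}
  {b: True, c: False, j: False}
  {j: True, b: True, c: False}
  {c: True, j: False, b: False}
  {j: True, c: True, b: False}
  {b: True, c: True, j: False}


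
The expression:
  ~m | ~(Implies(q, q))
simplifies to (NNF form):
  ~m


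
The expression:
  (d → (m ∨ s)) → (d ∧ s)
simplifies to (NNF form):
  d ∧ (s ∨ ¬m)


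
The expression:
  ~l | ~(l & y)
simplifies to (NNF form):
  ~l | ~y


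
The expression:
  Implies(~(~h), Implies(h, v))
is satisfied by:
  {v: True, h: False}
  {h: False, v: False}
  {h: True, v: True}


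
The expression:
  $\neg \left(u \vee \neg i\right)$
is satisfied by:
  {i: True, u: False}


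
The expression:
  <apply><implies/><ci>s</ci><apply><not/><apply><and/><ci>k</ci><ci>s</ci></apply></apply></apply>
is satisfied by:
  {s: False, k: False}
  {k: True, s: False}
  {s: True, k: False}


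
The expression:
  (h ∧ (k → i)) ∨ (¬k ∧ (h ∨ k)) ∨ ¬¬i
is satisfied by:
  {i: True, h: True, k: False}
  {i: True, k: False, h: False}
  {i: True, h: True, k: True}
  {i: True, k: True, h: False}
  {h: True, k: False, i: False}


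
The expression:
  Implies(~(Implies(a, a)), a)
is always true.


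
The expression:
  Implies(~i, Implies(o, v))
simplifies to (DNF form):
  i | v | ~o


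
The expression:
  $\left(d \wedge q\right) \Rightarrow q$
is always true.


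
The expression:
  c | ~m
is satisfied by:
  {c: True, m: False}
  {m: False, c: False}
  {m: True, c: True}


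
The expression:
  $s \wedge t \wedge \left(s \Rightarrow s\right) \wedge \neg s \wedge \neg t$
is never true.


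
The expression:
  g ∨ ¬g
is always true.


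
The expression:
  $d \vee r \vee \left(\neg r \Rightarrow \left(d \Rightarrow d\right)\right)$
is always true.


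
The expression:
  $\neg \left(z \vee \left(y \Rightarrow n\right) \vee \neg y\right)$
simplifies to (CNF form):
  $y \wedge \neg n \wedge \neg z$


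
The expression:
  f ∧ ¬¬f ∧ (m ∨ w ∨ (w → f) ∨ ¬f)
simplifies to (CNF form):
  f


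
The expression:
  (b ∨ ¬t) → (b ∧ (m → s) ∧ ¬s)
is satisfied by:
  {t: True, m: False, s: False, b: False}
  {t: True, s: True, m: False, b: False}
  {t: True, m: True, s: False, b: False}
  {t: True, s: True, m: True, b: False}
  {b: True, t: True, m: False, s: False}
  {b: True, m: False, s: False, t: False}


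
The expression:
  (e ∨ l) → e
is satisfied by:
  {e: True, l: False}
  {l: False, e: False}
  {l: True, e: True}


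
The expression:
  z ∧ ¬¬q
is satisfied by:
  {z: True, q: True}


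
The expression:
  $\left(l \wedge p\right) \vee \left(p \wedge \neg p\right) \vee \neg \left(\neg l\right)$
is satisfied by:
  {l: True}


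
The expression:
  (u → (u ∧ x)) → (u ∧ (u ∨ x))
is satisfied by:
  {u: True}


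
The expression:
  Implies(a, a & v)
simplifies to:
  v | ~a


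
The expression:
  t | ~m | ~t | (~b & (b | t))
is always true.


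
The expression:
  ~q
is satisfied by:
  {q: False}


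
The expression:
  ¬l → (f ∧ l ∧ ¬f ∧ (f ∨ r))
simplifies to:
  l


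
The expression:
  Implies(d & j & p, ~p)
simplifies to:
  ~d | ~j | ~p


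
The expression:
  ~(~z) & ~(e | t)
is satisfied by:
  {z: True, e: False, t: False}


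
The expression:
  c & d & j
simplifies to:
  c & d & j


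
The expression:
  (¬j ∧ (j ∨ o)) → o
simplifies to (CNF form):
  True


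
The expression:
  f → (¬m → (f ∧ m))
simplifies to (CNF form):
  m ∨ ¬f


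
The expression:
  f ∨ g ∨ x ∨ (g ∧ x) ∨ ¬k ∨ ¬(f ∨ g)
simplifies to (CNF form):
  True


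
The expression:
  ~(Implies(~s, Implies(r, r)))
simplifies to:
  False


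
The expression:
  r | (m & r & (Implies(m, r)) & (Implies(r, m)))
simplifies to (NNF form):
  r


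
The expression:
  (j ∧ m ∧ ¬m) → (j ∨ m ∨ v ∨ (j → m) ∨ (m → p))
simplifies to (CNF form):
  True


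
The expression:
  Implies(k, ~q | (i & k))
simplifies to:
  i | ~k | ~q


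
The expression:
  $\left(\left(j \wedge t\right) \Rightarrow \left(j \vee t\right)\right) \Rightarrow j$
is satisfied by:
  {j: True}


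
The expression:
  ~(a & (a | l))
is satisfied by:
  {a: False}


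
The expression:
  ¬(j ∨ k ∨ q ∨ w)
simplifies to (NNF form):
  ¬j ∧ ¬k ∧ ¬q ∧ ¬w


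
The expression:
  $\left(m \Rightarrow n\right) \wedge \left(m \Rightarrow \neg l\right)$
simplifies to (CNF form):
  $\left(n \vee \neg m\right) \wedge \left(\neg l \vee \neg m\right)$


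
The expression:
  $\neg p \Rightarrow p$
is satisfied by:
  {p: True}


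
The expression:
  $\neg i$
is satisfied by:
  {i: False}


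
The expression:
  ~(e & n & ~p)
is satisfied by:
  {p: True, e: False, n: False}
  {e: False, n: False, p: False}
  {n: True, p: True, e: False}
  {n: True, e: False, p: False}
  {p: True, e: True, n: False}
  {e: True, p: False, n: False}
  {n: True, e: True, p: True}


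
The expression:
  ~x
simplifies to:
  ~x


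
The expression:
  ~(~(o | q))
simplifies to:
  o | q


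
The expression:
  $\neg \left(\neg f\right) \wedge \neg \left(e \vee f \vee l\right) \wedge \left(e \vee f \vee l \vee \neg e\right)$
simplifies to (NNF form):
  $\text{False}$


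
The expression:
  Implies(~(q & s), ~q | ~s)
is always true.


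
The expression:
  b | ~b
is always true.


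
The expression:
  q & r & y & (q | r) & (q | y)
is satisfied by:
  {r: True, y: True, q: True}


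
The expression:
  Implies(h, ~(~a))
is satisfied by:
  {a: True, h: False}
  {h: False, a: False}
  {h: True, a: True}


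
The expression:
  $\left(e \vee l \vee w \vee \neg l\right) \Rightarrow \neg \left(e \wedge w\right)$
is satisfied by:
  {w: False, e: False}
  {e: True, w: False}
  {w: True, e: False}


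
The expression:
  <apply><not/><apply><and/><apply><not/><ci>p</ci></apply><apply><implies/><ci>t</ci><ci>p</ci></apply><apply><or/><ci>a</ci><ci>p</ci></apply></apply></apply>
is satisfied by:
  {t: True, p: True, a: False}
  {t: True, p: False, a: False}
  {p: True, t: False, a: False}
  {t: False, p: False, a: False}
  {a: True, t: True, p: True}
  {a: True, t: True, p: False}
  {a: True, p: True, t: False}


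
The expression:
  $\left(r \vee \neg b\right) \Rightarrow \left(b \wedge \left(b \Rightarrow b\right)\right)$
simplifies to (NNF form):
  $b$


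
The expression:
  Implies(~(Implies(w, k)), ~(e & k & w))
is always true.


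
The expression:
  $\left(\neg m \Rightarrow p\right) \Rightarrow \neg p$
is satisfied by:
  {p: False}


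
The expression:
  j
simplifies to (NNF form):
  j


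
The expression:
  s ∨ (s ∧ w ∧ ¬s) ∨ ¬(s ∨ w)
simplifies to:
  s ∨ ¬w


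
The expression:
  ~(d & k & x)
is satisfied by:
  {k: False, d: False, x: False}
  {x: True, k: False, d: False}
  {d: True, k: False, x: False}
  {x: True, d: True, k: False}
  {k: True, x: False, d: False}
  {x: True, k: True, d: False}
  {d: True, k: True, x: False}


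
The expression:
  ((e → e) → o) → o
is always true.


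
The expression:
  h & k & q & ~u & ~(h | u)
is never true.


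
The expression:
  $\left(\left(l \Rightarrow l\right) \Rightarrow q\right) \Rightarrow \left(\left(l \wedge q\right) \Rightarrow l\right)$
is always true.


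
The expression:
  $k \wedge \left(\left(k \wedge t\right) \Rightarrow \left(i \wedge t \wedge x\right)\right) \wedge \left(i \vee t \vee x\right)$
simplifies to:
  $k \wedge \left(i \vee x\right) \wedge \left(i \vee \neg t\right) \wedge \left(x \vee \neg t\right)$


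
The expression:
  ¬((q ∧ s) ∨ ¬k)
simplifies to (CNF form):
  k ∧ (¬q ∨ ¬s)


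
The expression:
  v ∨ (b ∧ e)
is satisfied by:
  {v: True, e: True, b: True}
  {v: True, e: True, b: False}
  {v: True, b: True, e: False}
  {v: True, b: False, e: False}
  {e: True, b: True, v: False}


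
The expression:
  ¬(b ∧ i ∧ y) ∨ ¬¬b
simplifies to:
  True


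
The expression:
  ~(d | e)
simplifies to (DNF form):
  ~d & ~e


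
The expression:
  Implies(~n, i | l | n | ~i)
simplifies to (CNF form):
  True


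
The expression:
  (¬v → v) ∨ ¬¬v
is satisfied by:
  {v: True}


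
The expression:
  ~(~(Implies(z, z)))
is always true.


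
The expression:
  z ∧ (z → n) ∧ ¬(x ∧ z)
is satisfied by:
  {z: True, n: True, x: False}


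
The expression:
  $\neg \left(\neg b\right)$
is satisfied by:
  {b: True}


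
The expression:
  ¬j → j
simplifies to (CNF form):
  j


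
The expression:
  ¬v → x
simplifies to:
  v ∨ x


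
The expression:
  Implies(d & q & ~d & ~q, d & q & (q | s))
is always true.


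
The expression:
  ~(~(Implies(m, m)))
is always true.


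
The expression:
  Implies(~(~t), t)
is always true.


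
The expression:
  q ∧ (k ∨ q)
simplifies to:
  q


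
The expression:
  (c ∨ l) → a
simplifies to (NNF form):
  a ∨ (¬c ∧ ¬l)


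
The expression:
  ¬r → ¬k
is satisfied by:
  {r: True, k: False}
  {k: False, r: False}
  {k: True, r: True}


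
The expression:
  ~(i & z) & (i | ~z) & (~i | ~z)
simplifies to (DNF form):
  ~z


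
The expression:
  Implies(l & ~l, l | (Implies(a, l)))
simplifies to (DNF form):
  True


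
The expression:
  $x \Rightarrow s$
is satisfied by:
  {s: True, x: False}
  {x: False, s: False}
  {x: True, s: True}


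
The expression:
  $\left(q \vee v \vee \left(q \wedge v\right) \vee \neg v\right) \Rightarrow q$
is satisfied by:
  {q: True}


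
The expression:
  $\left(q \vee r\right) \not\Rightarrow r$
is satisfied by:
  {q: True, r: False}


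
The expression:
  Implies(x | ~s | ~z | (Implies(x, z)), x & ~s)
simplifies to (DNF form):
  x & ~s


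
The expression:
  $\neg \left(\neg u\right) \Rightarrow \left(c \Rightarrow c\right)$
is always true.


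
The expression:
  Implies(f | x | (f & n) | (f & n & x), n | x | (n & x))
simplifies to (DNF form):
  n | x | ~f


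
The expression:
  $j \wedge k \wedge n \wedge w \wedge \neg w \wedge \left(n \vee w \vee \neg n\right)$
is never true.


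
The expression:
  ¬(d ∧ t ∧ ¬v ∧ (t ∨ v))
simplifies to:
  v ∨ ¬d ∨ ¬t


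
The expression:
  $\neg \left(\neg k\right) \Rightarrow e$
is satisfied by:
  {e: True, k: False}
  {k: False, e: False}
  {k: True, e: True}


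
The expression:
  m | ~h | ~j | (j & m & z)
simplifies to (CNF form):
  m | ~h | ~j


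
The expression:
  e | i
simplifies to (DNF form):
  e | i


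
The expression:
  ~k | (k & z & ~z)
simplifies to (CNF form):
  ~k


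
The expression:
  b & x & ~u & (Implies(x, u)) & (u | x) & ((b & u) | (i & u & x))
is never true.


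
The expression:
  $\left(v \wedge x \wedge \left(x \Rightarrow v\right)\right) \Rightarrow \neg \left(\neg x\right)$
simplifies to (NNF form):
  $\text{True}$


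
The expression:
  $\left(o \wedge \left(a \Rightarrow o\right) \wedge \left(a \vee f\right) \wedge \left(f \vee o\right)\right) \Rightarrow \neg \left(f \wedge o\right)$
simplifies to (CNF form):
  $\neg f \vee \neg o$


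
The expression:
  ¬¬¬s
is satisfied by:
  {s: False}


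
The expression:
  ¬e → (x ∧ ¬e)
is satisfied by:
  {x: True, e: True}
  {x: True, e: False}
  {e: True, x: False}


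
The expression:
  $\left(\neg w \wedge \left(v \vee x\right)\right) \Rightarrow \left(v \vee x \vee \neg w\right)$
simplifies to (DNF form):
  $\text{True}$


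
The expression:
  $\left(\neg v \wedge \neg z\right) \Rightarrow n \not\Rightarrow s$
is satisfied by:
  {z: True, v: True, n: True, s: False}
  {z: True, v: True, n: False, s: False}
  {z: True, v: True, s: True, n: True}
  {z: True, v: True, s: True, n: False}
  {z: True, n: True, s: False, v: False}
  {z: True, n: False, s: False, v: False}
  {z: True, s: True, n: True, v: False}
  {z: True, s: True, n: False, v: False}
  {v: True, n: True, s: False, z: False}
  {v: True, n: False, s: False, z: False}
  {v: True, s: True, n: True, z: False}
  {v: True, s: True, n: False, z: False}
  {n: True, v: False, s: False, z: False}


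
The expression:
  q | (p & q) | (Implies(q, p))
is always true.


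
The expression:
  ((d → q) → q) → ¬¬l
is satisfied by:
  {l: True, d: False, q: False}
  {q: True, l: True, d: False}
  {l: True, d: True, q: False}
  {q: True, l: True, d: True}
  {q: False, d: False, l: False}


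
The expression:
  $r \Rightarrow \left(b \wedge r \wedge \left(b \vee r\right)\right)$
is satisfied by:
  {b: True, r: False}
  {r: False, b: False}
  {r: True, b: True}


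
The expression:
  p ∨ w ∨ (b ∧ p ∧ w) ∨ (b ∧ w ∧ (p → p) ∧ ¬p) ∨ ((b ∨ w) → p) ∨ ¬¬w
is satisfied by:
  {p: True, w: True, b: False}
  {p: True, w: False, b: False}
  {w: True, p: False, b: False}
  {p: False, w: False, b: False}
  {b: True, p: True, w: True}
  {b: True, p: True, w: False}
  {b: True, w: True, p: False}


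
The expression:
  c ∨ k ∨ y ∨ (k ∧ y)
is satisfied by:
  {y: True, k: True, c: True}
  {y: True, k: True, c: False}
  {y: True, c: True, k: False}
  {y: True, c: False, k: False}
  {k: True, c: True, y: False}
  {k: True, c: False, y: False}
  {c: True, k: False, y: False}


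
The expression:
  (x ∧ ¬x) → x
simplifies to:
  True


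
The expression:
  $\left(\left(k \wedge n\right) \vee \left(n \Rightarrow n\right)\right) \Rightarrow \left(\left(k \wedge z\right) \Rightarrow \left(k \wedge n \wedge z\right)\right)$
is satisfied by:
  {n: True, k: False, z: False}
  {k: False, z: False, n: False}
  {n: True, z: True, k: False}
  {z: True, k: False, n: False}
  {n: True, k: True, z: False}
  {k: True, n: False, z: False}
  {n: True, z: True, k: True}


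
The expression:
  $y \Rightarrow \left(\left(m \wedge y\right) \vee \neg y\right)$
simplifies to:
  $m \vee \neg y$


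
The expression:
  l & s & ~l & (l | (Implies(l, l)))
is never true.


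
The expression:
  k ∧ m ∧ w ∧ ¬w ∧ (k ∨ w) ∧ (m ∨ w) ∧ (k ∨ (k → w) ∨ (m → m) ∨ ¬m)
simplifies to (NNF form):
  False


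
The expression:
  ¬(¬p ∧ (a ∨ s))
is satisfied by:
  {p: True, a: False, s: False}
  {p: True, s: True, a: False}
  {p: True, a: True, s: False}
  {p: True, s: True, a: True}
  {s: False, a: False, p: False}


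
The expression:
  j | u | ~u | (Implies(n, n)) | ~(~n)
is always true.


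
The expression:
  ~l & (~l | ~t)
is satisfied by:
  {l: False}


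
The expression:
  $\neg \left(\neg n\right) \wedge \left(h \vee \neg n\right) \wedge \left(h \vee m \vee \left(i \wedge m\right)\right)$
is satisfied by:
  {h: True, n: True}


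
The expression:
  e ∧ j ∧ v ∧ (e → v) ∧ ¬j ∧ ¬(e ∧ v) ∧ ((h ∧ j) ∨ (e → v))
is never true.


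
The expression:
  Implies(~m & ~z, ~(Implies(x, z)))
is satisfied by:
  {x: True, z: True, m: True}
  {x: True, z: True, m: False}
  {x: True, m: True, z: False}
  {x: True, m: False, z: False}
  {z: True, m: True, x: False}
  {z: True, m: False, x: False}
  {m: True, z: False, x: False}


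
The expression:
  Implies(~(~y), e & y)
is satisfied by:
  {e: True, y: False}
  {y: False, e: False}
  {y: True, e: True}


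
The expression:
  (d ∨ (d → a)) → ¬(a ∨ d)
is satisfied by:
  {d: False, a: False}


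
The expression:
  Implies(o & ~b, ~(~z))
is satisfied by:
  {b: True, z: True, o: False}
  {b: True, o: False, z: False}
  {z: True, o: False, b: False}
  {z: False, o: False, b: False}
  {b: True, z: True, o: True}
  {b: True, o: True, z: False}
  {z: True, o: True, b: False}


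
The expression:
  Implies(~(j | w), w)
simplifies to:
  j | w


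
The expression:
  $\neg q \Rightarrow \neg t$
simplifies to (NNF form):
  $q \vee \neg t$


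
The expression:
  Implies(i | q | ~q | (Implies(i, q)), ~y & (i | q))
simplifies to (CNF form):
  ~y & (i | q)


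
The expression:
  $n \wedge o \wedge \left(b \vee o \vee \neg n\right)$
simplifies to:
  $n \wedge o$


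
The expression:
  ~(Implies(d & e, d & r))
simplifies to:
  d & e & ~r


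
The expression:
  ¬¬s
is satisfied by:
  {s: True}


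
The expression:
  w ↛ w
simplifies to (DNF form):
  False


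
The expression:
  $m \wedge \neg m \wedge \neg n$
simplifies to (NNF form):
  $\text{False}$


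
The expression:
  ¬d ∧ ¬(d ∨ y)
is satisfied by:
  {d: False, y: False}


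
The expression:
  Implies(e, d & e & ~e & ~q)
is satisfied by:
  {e: False}


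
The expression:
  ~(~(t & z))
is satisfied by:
  {t: True, z: True}


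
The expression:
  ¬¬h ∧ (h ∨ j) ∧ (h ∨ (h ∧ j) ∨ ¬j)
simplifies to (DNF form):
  h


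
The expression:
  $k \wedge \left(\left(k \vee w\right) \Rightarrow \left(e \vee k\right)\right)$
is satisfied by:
  {k: True}


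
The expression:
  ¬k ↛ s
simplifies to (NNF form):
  s ∨ ¬k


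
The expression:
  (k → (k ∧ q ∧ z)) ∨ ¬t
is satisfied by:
  {z: True, q: True, k: False, t: False}
  {z: True, q: False, k: False, t: False}
  {q: True, z: False, k: False, t: False}
  {z: False, q: False, k: False, t: False}
  {z: True, t: True, q: True, k: False}
  {z: True, t: True, q: False, k: False}
  {t: True, q: True, z: False, k: False}
  {t: True, z: False, q: False, k: False}
  {z: True, k: True, q: True, t: False}
  {z: True, k: True, q: False, t: False}
  {k: True, q: True, z: False, t: False}
  {k: True, z: False, q: False, t: False}
  {z: True, t: True, k: True, q: True}


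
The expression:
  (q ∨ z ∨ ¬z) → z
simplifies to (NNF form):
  z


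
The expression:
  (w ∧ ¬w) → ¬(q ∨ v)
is always true.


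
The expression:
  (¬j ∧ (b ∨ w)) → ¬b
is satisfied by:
  {j: True, b: False}
  {b: False, j: False}
  {b: True, j: True}


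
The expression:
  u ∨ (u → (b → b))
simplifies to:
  True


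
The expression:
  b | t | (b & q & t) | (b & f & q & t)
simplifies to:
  b | t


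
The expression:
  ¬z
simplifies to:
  ¬z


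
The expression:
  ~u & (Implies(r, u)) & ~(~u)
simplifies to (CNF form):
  False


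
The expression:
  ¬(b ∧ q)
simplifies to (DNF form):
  ¬b ∨ ¬q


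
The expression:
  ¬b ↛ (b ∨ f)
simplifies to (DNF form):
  ¬b ∧ ¬f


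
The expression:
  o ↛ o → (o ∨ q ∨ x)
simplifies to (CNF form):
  True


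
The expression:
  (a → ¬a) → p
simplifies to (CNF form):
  a ∨ p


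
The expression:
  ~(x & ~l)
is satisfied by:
  {l: True, x: False}
  {x: False, l: False}
  {x: True, l: True}


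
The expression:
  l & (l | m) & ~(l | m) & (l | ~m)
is never true.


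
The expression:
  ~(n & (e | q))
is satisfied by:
  {e: False, n: False, q: False}
  {q: True, e: False, n: False}
  {e: True, q: False, n: False}
  {q: True, e: True, n: False}
  {n: True, q: False, e: False}


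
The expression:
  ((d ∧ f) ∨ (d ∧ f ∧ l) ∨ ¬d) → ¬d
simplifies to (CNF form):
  ¬d ∨ ¬f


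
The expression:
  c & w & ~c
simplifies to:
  False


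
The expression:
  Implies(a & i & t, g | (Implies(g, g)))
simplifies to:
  True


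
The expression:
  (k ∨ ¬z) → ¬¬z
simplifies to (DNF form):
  z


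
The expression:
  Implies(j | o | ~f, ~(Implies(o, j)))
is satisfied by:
  {o: True, f: True, j: False}
  {o: True, f: False, j: False}
  {f: True, o: False, j: False}


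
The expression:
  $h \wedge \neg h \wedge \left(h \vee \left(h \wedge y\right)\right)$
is never true.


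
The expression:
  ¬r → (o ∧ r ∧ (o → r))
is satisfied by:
  {r: True}


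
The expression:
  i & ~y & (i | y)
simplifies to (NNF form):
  i & ~y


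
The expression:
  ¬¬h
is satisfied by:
  {h: True}


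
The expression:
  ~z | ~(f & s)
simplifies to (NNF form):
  ~f | ~s | ~z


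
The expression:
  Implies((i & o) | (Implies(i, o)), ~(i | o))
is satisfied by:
  {o: False}


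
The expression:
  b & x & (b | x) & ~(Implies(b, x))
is never true.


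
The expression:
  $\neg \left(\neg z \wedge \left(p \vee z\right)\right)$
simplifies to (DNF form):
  $z \vee \neg p$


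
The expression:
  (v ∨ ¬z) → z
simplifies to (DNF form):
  z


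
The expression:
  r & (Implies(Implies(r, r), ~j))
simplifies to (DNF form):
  r & ~j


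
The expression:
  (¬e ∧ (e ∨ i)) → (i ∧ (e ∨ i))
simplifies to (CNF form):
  True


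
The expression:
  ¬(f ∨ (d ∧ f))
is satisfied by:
  {f: False}


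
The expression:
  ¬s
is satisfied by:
  {s: False}


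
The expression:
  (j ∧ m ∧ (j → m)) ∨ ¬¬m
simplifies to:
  m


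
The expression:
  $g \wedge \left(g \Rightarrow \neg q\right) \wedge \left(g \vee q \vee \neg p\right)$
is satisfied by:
  {g: True, q: False}


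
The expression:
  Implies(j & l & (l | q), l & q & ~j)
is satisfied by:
  {l: False, j: False}
  {j: True, l: False}
  {l: True, j: False}


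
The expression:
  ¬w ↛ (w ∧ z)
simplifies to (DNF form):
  ¬w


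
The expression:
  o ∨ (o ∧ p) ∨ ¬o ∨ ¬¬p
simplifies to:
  True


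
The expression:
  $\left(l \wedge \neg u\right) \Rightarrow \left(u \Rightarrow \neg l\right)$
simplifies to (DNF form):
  $\text{True}$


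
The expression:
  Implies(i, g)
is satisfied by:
  {g: True, i: False}
  {i: False, g: False}
  {i: True, g: True}


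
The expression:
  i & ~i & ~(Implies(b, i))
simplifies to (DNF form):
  False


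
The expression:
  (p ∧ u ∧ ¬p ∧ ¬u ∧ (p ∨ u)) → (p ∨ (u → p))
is always true.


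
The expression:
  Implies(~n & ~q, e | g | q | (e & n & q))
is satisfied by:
  {n: True, q: True, e: True, g: True}
  {n: True, q: True, e: True, g: False}
  {n: True, q: True, g: True, e: False}
  {n: True, q: True, g: False, e: False}
  {n: True, e: True, g: True, q: False}
  {n: True, e: True, g: False, q: False}
  {n: True, e: False, g: True, q: False}
  {n: True, e: False, g: False, q: False}
  {q: True, e: True, g: True, n: False}
  {q: True, e: True, g: False, n: False}
  {q: True, g: True, e: False, n: False}
  {q: True, g: False, e: False, n: False}
  {e: True, g: True, q: False, n: False}
  {e: True, q: False, g: False, n: False}
  {g: True, q: False, e: False, n: False}


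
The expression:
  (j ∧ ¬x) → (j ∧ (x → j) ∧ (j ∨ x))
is always true.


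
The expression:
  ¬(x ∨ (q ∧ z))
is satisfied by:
  {x: False, q: False, z: False}
  {z: True, x: False, q: False}
  {q: True, x: False, z: False}


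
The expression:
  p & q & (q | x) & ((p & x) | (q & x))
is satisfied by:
  {p: True, x: True, q: True}


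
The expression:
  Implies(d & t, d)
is always true.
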